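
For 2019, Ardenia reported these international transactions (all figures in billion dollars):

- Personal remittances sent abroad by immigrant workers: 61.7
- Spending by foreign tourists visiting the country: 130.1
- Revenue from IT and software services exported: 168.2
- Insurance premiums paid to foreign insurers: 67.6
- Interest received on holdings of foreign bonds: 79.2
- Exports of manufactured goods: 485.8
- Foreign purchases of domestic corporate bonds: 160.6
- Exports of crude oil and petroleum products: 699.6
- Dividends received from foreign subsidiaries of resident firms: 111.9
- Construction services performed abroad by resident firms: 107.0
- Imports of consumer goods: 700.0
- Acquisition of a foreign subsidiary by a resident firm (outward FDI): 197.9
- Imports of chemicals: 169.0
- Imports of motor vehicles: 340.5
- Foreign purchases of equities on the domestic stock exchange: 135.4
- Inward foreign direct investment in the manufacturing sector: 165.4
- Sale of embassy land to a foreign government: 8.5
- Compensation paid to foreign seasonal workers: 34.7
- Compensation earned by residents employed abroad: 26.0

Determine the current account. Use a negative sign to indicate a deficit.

Goods: -340.5 + 699.6 - 700.0 - 169.0 + 485.8 = -24.1
Services: 168.2 - 67.6 + 130.1 + 107.0 = 337.7
Primary income: -34.7 + 26.0 + 111.9 + 79.2 = 182.4
Secondary income: -61.7
Current account = (-24.1) + 337.7 + 182.4 + (-61.7) = 434.3
(Excluded from the current account — financial account: foreign purchases of domestic corporate bonds 160.6, acquisition of a foreign subsidiary by a resident firm (outward FDI) 197.9, foreign purchases of equities on the domestic stock exchange 135.4, inward foreign direct investment in the manufacturing sector 165.4; capital account: sale of embassy land to a foreign government 8.5.)

434.3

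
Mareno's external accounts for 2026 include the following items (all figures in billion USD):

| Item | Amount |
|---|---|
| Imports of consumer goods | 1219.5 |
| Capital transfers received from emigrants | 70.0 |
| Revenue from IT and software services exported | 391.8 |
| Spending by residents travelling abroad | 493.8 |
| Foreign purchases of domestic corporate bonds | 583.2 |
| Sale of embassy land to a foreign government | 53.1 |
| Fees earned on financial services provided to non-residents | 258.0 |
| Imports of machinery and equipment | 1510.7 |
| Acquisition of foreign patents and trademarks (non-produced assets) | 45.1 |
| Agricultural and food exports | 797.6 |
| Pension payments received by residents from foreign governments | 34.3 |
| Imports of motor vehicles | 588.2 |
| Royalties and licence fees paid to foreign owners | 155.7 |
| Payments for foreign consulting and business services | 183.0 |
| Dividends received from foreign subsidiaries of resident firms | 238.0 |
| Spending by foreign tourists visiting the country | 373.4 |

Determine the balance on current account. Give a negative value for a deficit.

-2057.8

Goods: -1219.5 - 588.2 - 1510.7 + 797.6 = -2520.8
Services: 373.4 + 258.0 + 391.8 - 155.7 - 493.8 - 183.0 = 190.7
Primary income: 238.0
Secondary income: 34.3
Current account = (-2520.8) + 190.7 + 238.0 + 34.3 = -2057.8
(Excluded from the current account — capital account: capital transfers received from emigrants 70.0, sale of embassy land to a foreign government 53.1, acquisition of foreign patents and trademarks (non-produced assets) 45.1; financial account: foreign purchases of domestic corporate bonds 583.2.)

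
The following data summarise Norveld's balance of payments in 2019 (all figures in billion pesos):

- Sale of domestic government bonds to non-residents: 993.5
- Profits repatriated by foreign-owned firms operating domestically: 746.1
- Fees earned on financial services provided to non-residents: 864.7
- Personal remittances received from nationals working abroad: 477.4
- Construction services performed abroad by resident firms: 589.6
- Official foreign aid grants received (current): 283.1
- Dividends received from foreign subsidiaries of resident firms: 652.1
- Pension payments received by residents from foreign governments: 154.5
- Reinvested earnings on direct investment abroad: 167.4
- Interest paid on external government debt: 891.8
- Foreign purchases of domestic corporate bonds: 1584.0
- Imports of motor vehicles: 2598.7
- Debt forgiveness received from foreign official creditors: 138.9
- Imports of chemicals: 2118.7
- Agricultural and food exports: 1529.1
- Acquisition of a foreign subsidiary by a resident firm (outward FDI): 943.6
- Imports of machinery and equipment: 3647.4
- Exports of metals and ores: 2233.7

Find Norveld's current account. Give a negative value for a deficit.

-3051.1

Goods: 1529.1 + 2233.7 - 2598.7 - 3647.4 - 2118.7 = -4602.0
Services: 589.6 + 864.7 = 1454.3
Primary income: -746.1 + 167.4 + 652.1 - 891.8 = -818.4
Secondary income: 154.5 + 283.1 + 477.4 = 915.0
Current account = (-4602.0) + 1454.3 + (-818.4) + 915.0 = -3051.1
(Excluded from the current account — financial account: sale of domestic government bonds to non-residents 993.5, foreign purchases of domestic corporate bonds 1584.0, acquisition of a foreign subsidiary by a resident firm (outward FDI) 943.6; capital account: debt forgiveness received from foreign official creditors 138.9.)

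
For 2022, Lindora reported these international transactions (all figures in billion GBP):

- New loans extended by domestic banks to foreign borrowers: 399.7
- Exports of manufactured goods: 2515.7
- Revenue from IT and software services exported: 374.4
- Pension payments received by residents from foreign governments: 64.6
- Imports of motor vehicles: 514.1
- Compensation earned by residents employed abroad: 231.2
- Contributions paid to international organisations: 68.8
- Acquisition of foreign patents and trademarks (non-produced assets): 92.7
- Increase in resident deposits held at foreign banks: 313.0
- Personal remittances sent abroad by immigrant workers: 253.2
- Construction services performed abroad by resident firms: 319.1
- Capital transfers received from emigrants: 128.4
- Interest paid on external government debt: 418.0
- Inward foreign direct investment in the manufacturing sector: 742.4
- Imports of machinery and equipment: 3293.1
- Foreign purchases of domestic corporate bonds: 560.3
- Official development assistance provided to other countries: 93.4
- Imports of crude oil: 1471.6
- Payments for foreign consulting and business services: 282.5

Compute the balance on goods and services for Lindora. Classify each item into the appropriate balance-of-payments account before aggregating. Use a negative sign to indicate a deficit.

Goods: 2515.7 - 514.1 - 3293.1 - 1471.6 = -2763.1
Services: 374.4 - 282.5 + 319.1 = 411.0
Trade balance = -2763.1 + 411.0 = -2352.1
(Excluded from the trade balance — financial account: new loans extended by domestic banks to foreign borrowers 399.7, increase in resident deposits held at foreign banks 313.0, inward foreign direct investment in the manufacturing sector 742.4, foreign purchases of domestic corporate bonds 560.3; secondary income: pension payments received by residents from foreign governments 64.6, contributions paid to international organisations 68.8, personal remittances sent abroad by immigrant workers 253.2, official development assistance provided to other countries 93.4; primary income: compensation earned by residents employed abroad 231.2, interest paid on external government debt 418.0; capital account: acquisition of foreign patents and trademarks (non-produced assets) 92.7, capital transfers received from emigrants 128.4.)

-2352.1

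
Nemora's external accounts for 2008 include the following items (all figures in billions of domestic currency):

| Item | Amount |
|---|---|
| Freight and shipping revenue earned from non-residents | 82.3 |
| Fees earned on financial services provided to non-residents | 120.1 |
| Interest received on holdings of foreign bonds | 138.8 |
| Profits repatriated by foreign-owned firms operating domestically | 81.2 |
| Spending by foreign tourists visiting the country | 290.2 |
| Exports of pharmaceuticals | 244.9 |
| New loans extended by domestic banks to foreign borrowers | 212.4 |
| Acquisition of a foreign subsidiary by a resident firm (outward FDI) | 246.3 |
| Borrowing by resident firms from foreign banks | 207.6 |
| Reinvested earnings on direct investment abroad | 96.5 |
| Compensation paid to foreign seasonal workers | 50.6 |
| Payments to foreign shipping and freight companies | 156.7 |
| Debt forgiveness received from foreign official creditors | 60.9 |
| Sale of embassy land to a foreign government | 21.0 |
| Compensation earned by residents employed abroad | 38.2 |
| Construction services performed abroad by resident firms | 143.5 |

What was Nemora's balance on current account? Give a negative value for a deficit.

866.0

Goods: 244.9
Services: 143.5 + 290.2 + 120.1 - 156.7 + 82.3 = 479.4
Primary income: -50.6 - 81.2 + 96.5 + 138.8 + 38.2 = 141.7
Current account = 244.9 + 479.4 + 141.7 = 866.0
(Excluded from the current account — financial account: new loans extended by domestic banks to foreign borrowers 212.4, acquisition of a foreign subsidiary by a resident firm (outward FDI) 246.3, borrowing by resident firms from foreign banks 207.6; capital account: debt forgiveness received from foreign official creditors 60.9, sale of embassy land to a foreign government 21.0.)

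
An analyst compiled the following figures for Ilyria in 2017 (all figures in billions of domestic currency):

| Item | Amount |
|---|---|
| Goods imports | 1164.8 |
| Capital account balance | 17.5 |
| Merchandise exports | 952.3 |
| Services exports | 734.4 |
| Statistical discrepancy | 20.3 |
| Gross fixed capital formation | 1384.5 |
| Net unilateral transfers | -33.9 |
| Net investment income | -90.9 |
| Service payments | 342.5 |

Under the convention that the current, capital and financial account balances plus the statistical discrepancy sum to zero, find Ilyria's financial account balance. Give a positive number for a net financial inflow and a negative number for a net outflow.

-92.4

Goods balance = 952.3 - 1164.8 = -212.5
Services balance = 734.4 - 342.5 = 391.9
Trade balance (goods + services) = -212.5 + 391.9 = 179.4
Net primary income = -90.9
Net secondary income = -33.9
Current account = 179.4 + (-90.9) + (-33.9) = 54.6
Financial account = -(54.6 + 17.5 + 20.3) = -92.4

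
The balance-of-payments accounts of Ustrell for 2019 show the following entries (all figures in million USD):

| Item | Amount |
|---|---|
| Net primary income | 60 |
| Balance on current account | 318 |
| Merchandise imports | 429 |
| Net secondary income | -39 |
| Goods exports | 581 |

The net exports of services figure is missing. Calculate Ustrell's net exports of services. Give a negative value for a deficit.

Current account = goods balance + services balance + net primary income + net secondary income
Sum of the known components = 173
Net exports of services = CA - (known components) = 318 - 173 = 145

145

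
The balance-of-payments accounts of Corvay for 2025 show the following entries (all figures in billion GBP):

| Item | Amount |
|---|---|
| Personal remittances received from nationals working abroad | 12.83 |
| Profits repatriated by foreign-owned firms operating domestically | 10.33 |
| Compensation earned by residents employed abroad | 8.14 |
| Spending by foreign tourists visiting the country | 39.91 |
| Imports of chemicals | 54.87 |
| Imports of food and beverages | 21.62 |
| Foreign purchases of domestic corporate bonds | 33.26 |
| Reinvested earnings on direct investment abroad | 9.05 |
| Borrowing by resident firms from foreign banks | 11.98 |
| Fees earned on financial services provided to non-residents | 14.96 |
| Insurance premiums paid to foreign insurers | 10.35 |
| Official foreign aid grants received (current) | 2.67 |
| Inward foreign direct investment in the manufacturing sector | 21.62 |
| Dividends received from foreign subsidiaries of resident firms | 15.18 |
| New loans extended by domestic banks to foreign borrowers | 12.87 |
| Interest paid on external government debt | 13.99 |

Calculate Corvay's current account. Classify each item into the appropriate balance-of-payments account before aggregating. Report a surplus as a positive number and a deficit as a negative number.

-8.42

Goods: -21.62 - 54.87 = -76.49
Services: -10.35 + 39.91 + 14.96 = 44.52
Primary income: -13.99 + 15.18 + 9.05 + 8.14 - 10.33 = 8.05
Secondary income: 2.67 + 12.83 = 15.50
Current account = (-76.49) + 44.52 + 8.05 + 15.50 = -8.42
(Excluded from the current account — financial account: foreign purchases of domestic corporate bonds 33.26, borrowing by resident firms from foreign banks 11.98, inward foreign direct investment in the manufacturing sector 21.62, new loans extended by domestic banks to foreign borrowers 12.87.)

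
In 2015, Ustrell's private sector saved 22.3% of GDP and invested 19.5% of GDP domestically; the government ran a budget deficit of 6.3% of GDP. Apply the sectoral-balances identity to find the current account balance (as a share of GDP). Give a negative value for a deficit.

-3.5

By the sectoral-balances identity, CA = (S_private - I) + (T - G).
Private balance = 22.3 - 19.5 = 2.8
Government balance (T - G) = -6.3
CA = 2.8 + (-6.3) = -3.5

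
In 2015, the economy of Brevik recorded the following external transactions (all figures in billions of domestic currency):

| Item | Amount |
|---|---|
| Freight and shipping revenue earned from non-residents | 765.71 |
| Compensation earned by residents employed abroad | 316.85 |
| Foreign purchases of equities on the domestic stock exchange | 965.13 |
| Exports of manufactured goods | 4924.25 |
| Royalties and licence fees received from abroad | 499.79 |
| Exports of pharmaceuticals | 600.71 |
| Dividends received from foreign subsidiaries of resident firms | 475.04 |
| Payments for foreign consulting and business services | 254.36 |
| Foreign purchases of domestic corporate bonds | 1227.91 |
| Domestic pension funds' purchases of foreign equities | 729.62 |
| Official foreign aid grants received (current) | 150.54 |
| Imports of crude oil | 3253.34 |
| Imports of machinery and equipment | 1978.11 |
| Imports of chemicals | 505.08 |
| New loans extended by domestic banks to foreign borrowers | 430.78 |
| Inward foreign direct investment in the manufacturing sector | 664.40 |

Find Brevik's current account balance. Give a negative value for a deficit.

Goods: -505.08 - 3253.34 + 4924.25 + 600.71 - 1978.11 = -211.57
Services: 499.79 + 765.71 - 254.36 = 1011.14
Primary income: 475.04 + 316.85 = 791.89
Secondary income: 150.54
Current account = (-211.57) + 1011.14 + 791.89 + 150.54 = 1742.00
(Excluded from the current account — financial account: foreign purchases of equities on the domestic stock exchange 965.13, foreign purchases of domestic corporate bonds 1227.91, domestic pension funds' purchases of foreign equities 729.62, new loans extended by domestic banks to foreign borrowers 430.78, inward foreign direct investment in the manufacturing sector 664.40.)

1742.00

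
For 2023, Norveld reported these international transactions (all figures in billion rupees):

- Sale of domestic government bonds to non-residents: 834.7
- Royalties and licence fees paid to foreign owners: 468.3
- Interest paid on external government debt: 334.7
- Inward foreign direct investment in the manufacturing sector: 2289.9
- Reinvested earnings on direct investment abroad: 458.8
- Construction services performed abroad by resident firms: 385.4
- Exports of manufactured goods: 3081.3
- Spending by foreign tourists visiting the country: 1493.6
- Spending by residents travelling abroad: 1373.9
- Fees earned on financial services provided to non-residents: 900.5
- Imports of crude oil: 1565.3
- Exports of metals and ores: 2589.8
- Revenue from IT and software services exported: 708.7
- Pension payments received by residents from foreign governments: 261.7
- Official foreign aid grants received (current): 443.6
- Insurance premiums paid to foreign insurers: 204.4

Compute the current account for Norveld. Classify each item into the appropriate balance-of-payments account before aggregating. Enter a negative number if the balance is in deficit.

6376.8

Goods: 2589.8 + 3081.3 - 1565.3 = 4105.8
Services: -1373.9 + 385.4 - 468.3 + 1493.6 + 900.5 + 708.7 - 204.4 = 1441.6
Primary income: 458.8 - 334.7 = 124.1
Secondary income: 261.7 + 443.6 = 705.3
Current account = 4105.8 + 1441.6 + 124.1 + 705.3 = 6376.8
(Excluded from the current account — financial account: sale of domestic government bonds to non-residents 834.7, inward foreign direct investment in the manufacturing sector 2289.9.)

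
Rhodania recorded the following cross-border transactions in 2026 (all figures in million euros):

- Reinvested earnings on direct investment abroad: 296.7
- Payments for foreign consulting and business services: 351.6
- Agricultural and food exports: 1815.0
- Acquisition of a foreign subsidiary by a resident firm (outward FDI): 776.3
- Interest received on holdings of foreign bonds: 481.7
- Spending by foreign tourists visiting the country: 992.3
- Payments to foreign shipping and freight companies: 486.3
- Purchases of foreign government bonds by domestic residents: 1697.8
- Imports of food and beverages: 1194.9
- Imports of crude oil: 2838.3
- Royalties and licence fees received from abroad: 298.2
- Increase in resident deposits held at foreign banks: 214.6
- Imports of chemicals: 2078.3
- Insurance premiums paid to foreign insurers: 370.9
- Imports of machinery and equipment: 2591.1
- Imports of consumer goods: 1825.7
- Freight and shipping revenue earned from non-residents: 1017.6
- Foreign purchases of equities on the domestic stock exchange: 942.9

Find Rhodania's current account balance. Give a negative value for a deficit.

Goods: -2838.3 + 1815.0 - 2078.3 - 1825.7 - 1194.9 - 2591.1 = -8713.3
Services: -351.6 + 992.3 - 370.9 - 486.3 + 1017.6 + 298.2 = 1099.3
Primary income: 296.7 + 481.7 = 778.4
Current account = (-8713.3) + 1099.3 + 778.4 = -6835.6
(Excluded from the current account — financial account: acquisition of a foreign subsidiary by a resident firm (outward FDI) 776.3, purchases of foreign government bonds by domestic residents 1697.8, increase in resident deposits held at foreign banks 214.6, foreign purchases of equities on the domestic stock exchange 942.9.)

-6835.6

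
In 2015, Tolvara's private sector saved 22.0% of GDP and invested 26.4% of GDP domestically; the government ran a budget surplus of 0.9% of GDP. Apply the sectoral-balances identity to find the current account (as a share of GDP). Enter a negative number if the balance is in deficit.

By the sectoral-balances identity, CA = (S_private - I) + (T - G).
Private balance = 22.0 - 26.4 = -4.4
Government balance (T - G) = 0.9
CA = -4.4 + 0.9 = -3.5

-3.5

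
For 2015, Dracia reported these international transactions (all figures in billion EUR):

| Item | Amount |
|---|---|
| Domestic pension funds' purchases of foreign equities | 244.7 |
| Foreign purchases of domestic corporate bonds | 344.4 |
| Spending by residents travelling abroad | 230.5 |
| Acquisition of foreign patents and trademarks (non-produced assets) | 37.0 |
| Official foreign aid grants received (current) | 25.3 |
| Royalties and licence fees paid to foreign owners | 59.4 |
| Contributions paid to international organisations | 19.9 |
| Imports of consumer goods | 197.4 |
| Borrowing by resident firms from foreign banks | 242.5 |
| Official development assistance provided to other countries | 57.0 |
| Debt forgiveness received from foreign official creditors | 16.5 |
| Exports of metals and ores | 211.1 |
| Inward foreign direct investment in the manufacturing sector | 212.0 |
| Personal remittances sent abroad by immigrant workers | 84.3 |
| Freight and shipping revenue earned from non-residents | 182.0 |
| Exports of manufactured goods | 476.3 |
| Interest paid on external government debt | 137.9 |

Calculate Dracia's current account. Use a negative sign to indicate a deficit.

Goods: -197.4 + 476.3 + 211.1 = 490.0
Services: 182.0 - 59.4 - 230.5 = -107.9
Primary income: -137.9
Secondary income: 25.3 - 57.0 - 19.9 - 84.3 = -135.9
Current account = 490.0 + (-107.9) + (-137.9) + (-135.9) = 108.3
(Excluded from the current account — financial account: domestic pension funds' purchases of foreign equities 244.7, foreign purchases of domestic corporate bonds 344.4, borrowing by resident firms from foreign banks 242.5, inward foreign direct investment in the manufacturing sector 212.0; capital account: acquisition of foreign patents and trademarks (non-produced assets) 37.0, debt forgiveness received from foreign official creditors 16.5.)

108.3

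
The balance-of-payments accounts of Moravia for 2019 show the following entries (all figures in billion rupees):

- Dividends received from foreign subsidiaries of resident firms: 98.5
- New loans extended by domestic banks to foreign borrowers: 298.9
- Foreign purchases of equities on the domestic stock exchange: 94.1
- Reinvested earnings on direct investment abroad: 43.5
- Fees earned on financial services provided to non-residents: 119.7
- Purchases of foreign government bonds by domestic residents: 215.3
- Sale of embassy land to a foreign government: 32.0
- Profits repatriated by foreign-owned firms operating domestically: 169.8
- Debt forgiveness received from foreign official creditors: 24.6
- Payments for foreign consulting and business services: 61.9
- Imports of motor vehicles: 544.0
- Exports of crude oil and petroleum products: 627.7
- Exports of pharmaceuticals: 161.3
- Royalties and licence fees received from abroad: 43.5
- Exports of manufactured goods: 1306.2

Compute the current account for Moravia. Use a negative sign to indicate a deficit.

1624.7

Goods: 1306.2 - 544.0 + 627.7 + 161.3 = 1551.2
Services: 43.5 - 61.9 + 119.7 = 101.3
Primary income: 43.5 + 98.5 - 169.8 = -27.8
Current account = 1551.2 + 101.3 + (-27.8) = 1624.7
(Excluded from the current account — financial account: new loans extended by domestic banks to foreign borrowers 298.9, foreign purchases of equities on the domestic stock exchange 94.1, purchases of foreign government bonds by domestic residents 215.3; capital account: sale of embassy land to a foreign government 32.0, debt forgiveness received from foreign official creditors 24.6.)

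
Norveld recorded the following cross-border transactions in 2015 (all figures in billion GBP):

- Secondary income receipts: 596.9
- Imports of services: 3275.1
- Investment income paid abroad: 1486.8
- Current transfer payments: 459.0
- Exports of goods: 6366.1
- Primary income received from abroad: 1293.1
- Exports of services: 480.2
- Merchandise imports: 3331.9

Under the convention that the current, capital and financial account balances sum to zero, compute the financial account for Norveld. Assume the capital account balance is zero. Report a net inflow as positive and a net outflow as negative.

-183.5

Goods balance = 6366.1 - 3331.9 = 3034.2
Services balance = 480.2 - 3275.1 = -2794.9
Trade balance (goods + services) = 3034.2 + (-2794.9) = 239.3
Net primary income = 1293.1 - 1486.8 = -193.7
Net secondary income = 596.9 - 459.0 = 137.9
Current account = 239.3 + (-193.7) + 137.9 = 183.5
Financial account = -(183.5) = -183.5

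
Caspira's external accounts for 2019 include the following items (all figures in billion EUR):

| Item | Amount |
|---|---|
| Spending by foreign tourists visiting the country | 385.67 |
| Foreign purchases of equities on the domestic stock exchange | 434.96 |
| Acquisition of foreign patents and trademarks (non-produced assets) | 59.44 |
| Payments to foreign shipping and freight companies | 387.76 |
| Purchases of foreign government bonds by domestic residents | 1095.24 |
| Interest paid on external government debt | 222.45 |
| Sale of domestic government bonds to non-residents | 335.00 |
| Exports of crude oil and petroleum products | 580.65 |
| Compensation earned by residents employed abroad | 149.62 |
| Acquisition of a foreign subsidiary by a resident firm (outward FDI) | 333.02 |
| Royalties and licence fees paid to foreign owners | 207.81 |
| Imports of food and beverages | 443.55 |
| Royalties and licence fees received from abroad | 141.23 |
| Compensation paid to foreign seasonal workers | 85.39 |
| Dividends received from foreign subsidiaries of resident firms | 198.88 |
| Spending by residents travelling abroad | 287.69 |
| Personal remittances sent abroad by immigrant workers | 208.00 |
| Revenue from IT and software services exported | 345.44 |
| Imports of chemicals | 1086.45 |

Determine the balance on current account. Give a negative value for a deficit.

-1127.61

Goods: -1086.45 - 443.55 + 580.65 = -949.35
Services: -387.76 - 287.69 + 141.23 - 207.81 + 345.44 + 385.67 = -10.92
Primary income: -222.45 - 85.39 + 198.88 + 149.62 = 40.66
Secondary income: -208.00
Current account = (-949.35) + (-10.92) + 40.66 + (-208.00) = -1127.61
(Excluded from the current account — financial account: foreign purchases of equities on the domestic stock exchange 434.96, purchases of foreign government bonds by domestic residents 1095.24, sale of domestic government bonds to non-residents 335.00, acquisition of a foreign subsidiary by a resident firm (outward FDI) 333.02; capital account: acquisition of foreign patents and trademarks (non-produced assets) 59.44.)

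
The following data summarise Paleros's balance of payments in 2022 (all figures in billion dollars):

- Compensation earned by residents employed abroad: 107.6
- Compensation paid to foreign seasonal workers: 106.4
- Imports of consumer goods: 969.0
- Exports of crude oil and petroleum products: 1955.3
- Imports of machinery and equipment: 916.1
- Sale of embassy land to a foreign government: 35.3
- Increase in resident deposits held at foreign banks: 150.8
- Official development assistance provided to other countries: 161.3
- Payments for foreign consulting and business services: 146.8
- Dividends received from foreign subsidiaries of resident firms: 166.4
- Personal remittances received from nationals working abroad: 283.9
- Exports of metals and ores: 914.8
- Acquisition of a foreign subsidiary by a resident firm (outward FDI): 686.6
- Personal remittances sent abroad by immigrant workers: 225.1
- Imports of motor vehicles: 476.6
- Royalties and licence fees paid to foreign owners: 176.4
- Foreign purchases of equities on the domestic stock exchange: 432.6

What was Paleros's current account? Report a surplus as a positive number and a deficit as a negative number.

250.3

Goods: -969.0 + 1955.3 - 916.1 - 476.6 + 914.8 = 508.4
Services: -176.4 - 146.8 = -323.2
Primary income: 166.4 + 107.6 - 106.4 = 167.6
Secondary income: -225.1 - 161.3 + 283.9 = -102.5
Current account = 508.4 + (-323.2) + 167.6 + (-102.5) = 250.3
(Excluded from the current account — capital account: sale of embassy land to a foreign government 35.3; financial account: increase in resident deposits held at foreign banks 150.8, acquisition of a foreign subsidiary by a resident firm (outward FDI) 686.6, foreign purchases of equities on the domestic stock exchange 432.6.)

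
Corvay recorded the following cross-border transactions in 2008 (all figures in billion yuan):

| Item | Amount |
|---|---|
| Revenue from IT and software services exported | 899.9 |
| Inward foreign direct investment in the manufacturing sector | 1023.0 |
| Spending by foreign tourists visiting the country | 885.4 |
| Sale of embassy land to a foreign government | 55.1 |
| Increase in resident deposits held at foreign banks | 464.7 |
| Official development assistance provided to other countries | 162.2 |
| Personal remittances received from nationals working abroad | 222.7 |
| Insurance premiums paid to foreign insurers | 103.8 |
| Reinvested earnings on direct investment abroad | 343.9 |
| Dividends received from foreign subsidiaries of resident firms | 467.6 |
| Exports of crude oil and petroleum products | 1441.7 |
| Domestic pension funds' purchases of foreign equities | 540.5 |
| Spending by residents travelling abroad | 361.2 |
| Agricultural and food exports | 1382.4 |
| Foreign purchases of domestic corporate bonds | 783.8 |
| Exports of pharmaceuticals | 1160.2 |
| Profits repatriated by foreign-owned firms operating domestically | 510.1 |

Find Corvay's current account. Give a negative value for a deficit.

Goods: 1160.2 + 1441.7 + 1382.4 = 3984.3
Services: -361.2 + 885.4 - 103.8 + 899.9 = 1320.3
Primary income: 343.9 - 510.1 + 467.6 = 301.4
Secondary income: 222.7 - 162.2 = 60.5
Current account = 3984.3 + 1320.3 + 301.4 + 60.5 = 5666.5
(Excluded from the current account — financial account: inward foreign direct investment in the manufacturing sector 1023.0, increase in resident deposits held at foreign banks 464.7, domestic pension funds' purchases of foreign equities 540.5, foreign purchases of domestic corporate bonds 783.8; capital account: sale of embassy land to a foreign government 55.1.)

5666.5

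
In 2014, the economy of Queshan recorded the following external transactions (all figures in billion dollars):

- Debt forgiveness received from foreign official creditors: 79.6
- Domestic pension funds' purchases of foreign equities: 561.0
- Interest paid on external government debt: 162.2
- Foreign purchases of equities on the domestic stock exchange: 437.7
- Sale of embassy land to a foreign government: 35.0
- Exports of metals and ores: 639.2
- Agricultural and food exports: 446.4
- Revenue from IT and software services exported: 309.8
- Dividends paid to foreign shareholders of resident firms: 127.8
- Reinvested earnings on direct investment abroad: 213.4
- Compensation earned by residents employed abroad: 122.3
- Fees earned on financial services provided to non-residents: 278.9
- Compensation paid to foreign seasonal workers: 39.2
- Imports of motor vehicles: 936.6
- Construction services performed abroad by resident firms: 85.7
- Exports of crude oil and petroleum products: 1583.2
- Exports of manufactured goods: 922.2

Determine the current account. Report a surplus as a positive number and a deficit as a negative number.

Goods: 922.2 + 446.4 - 936.6 + 639.2 + 1583.2 = 2654.4
Services: 85.7 + 309.8 + 278.9 = 674.4
Primary income: 213.4 - 127.8 + 122.3 - 162.2 - 39.2 = 6.5
Current account = 2654.4 + 674.4 + 6.5 = 3335.3
(Excluded from the current account — capital account: debt forgiveness received from foreign official creditors 79.6, sale of embassy land to a foreign government 35.0; financial account: domestic pension funds' purchases of foreign equities 561.0, foreign purchases of equities on the domestic stock exchange 437.7.)

3335.3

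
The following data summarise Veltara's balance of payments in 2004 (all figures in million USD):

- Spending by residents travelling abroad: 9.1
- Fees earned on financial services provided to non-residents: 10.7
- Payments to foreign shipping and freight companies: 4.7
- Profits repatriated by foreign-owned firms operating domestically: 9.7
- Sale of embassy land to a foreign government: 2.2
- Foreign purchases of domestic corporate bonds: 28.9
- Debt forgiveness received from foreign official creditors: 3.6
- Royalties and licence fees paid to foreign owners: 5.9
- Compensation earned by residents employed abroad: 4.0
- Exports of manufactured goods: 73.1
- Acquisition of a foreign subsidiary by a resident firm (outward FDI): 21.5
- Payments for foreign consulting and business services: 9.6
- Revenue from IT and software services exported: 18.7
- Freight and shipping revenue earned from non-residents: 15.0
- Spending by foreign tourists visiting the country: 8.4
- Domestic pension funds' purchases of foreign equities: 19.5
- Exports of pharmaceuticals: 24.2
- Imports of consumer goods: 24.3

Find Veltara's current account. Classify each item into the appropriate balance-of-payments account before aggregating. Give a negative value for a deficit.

Goods: 24.2 + 73.1 - 24.3 = 73.0
Services: 15.0 - 9.1 - 5.9 + 8.4 - 4.7 + 18.7 + 10.7 - 9.6 = 23.5
Primary income: -9.7 + 4.0 = -5.7
Current account = 73.0 + 23.5 + (-5.7) = 90.8
(Excluded from the current account — capital account: sale of embassy land to a foreign government 2.2, debt forgiveness received from foreign official creditors 3.6; financial account: foreign purchases of domestic corporate bonds 28.9, acquisition of a foreign subsidiary by a resident firm (outward FDI) 21.5, domestic pension funds' purchases of foreign equities 19.5.)

90.8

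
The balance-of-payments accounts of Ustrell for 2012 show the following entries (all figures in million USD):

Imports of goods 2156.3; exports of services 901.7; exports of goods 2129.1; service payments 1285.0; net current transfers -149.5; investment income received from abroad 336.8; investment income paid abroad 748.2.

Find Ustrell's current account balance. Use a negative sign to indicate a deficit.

Goods balance = 2129.1 - 2156.3 = -27.2
Services balance = 901.7 - 1285.0 = -383.3
Trade balance (goods + services) = -27.2 + (-383.3) = -410.5
Net primary income = 336.8 - 748.2 = -411.4
Net secondary income = -149.5
Current account = -410.5 + (-411.4) + (-149.5) = -971.4

-971.4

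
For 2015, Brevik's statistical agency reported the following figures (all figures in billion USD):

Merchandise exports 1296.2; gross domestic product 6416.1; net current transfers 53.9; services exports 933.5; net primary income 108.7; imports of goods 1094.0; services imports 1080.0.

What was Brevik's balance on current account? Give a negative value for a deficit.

Goods balance = 1296.2 - 1094.0 = 202.2
Services balance = 933.5 - 1080.0 = -146.5
Trade balance (goods + services) = 202.2 + (-146.5) = 55.7
Net primary income = 108.7
Net secondary income = 53.9
Current account = 55.7 + 108.7 + 53.9 = 218.3

218.3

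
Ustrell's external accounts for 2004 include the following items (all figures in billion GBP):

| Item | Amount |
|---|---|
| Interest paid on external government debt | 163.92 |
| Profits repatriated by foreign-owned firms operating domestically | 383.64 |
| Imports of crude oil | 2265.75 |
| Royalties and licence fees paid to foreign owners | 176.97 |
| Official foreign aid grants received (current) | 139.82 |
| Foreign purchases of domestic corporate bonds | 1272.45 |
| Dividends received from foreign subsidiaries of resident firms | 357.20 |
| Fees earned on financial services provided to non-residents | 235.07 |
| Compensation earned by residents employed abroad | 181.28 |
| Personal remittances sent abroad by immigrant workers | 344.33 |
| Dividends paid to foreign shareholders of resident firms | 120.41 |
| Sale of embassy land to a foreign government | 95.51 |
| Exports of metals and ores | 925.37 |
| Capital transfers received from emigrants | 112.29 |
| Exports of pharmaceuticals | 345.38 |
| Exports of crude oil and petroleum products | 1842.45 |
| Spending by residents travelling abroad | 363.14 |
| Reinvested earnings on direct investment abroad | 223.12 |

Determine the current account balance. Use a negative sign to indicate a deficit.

431.53

Goods: 1842.45 + 925.37 - 2265.75 + 345.38 = 847.45
Services: 235.07 - 363.14 - 176.97 = -305.04
Primary income: -163.92 + 181.28 - 120.41 + 357.20 + 223.12 - 383.64 = 93.63
Secondary income: -344.33 + 139.82 = -204.51
Current account = 847.45 + (-305.04) + 93.63 + (-204.51) = 431.53
(Excluded from the current account — financial account: foreign purchases of domestic corporate bonds 1272.45; capital account: sale of embassy land to a foreign government 95.51, capital transfers received from emigrants 112.29.)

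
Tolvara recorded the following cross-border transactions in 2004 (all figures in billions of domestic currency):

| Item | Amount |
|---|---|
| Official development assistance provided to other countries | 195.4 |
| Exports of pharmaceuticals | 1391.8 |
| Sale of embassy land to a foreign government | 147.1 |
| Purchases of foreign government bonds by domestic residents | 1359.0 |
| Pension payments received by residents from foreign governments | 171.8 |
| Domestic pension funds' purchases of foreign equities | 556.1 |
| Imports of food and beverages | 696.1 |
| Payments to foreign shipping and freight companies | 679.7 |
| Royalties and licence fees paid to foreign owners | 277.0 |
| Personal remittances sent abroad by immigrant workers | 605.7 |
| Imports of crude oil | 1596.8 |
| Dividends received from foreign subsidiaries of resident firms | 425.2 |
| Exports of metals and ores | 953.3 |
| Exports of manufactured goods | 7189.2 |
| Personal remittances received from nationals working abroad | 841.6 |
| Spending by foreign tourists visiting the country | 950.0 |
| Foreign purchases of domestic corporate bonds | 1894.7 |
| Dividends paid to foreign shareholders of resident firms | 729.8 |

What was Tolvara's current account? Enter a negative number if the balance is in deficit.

Goods: 953.3 - 1596.8 - 696.1 + 1391.8 + 7189.2 = 7241.4
Services: -277.0 + 950.0 - 679.7 = -6.7
Primary income: -729.8 + 425.2 = -304.6
Secondary income: 841.6 - 605.7 - 195.4 + 171.8 = 212.3
Current account = 7241.4 + (-6.7) + (-304.6) + 212.3 = 7142.4
(Excluded from the current account — capital account: sale of embassy land to a foreign government 147.1; financial account: purchases of foreign government bonds by domestic residents 1359.0, domestic pension funds' purchases of foreign equities 556.1, foreign purchases of domestic corporate bonds 1894.7.)

7142.4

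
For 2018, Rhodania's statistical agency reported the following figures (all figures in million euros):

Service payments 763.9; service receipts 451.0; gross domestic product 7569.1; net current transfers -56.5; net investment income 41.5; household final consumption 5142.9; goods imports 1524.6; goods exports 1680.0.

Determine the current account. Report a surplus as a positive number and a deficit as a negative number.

Goods balance = 1680.0 - 1524.6 = 155.4
Services balance = 451.0 - 763.9 = -312.9
Trade balance (goods + services) = 155.4 + (-312.9) = -157.5
Net primary income = 41.5
Net secondary income = -56.5
Current account = -157.5 + 41.5 + (-56.5) = -172.5

-172.5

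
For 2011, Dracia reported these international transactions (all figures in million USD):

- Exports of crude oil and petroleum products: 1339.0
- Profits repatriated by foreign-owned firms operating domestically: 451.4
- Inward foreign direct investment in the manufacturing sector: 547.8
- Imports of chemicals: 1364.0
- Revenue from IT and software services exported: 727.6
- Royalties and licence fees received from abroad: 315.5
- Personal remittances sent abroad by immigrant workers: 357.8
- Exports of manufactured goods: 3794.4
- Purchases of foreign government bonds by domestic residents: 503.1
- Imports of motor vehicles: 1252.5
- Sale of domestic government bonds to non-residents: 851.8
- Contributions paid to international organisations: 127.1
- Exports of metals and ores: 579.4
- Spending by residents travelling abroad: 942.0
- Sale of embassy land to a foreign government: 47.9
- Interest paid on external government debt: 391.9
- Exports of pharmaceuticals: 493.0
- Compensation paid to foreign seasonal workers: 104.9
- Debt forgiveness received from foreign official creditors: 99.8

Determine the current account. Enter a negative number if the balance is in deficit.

2257.3

Goods: 493.0 - 1252.5 + 579.4 - 1364.0 + 3794.4 + 1339.0 = 3589.3
Services: 315.5 - 942.0 + 727.6 = 101.1
Primary income: -391.9 - 104.9 - 451.4 = -948.2
Secondary income: -127.1 - 357.8 = -484.9
Current account = 3589.3 + 101.1 + (-948.2) + (-484.9) = 2257.3
(Excluded from the current account — financial account: inward foreign direct investment in the manufacturing sector 547.8, purchases of foreign government bonds by domestic residents 503.1, sale of domestic government bonds to non-residents 851.8; capital account: sale of embassy land to a foreign government 47.9, debt forgiveness received from foreign official creditors 99.8.)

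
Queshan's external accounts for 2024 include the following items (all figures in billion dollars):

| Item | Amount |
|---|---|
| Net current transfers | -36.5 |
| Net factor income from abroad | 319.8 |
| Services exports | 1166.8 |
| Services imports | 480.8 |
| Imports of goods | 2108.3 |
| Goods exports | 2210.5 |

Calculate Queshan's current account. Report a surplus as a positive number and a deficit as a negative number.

1071.5

Goods balance = 2210.5 - 2108.3 = 102.2
Services balance = 1166.8 - 480.8 = 686.0
Trade balance (goods + services) = 102.2 + 686.0 = 788.2
Net primary income = 319.8
Net secondary income = -36.5
Current account = 788.2 + 319.8 + (-36.5) = 1071.5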